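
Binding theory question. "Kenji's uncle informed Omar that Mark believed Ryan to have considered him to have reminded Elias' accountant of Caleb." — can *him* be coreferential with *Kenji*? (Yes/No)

*him* is a pronoun; Principle B requires it to be free in its binding domain — the clause headed by 'considered'.
— Kenji: possessor inside the subject DP of the matrix clause; does not c-command the pronoun — Principle B does not apply; allowed.

Yes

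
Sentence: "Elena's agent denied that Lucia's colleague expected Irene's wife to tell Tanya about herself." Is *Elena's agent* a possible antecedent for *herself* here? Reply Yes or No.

No

*herself* is a reflexive; Principle A requires it to be bound within its binding domain — the clause headed by 'tell'.
— Elena's agent: subject of the matrix clause; c-commands the reflexive but lies outside its binding domain — cannot bind it (Principle A).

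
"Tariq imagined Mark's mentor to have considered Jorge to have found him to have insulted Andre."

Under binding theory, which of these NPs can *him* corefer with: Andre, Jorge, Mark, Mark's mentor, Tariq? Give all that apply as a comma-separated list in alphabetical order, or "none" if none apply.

*him* is a pronoun; Principle B requires it to be free in its binding domain — the clause headed by 'found'.
— Andre: object of the clause headed by 'insulted'; is c-commanded by the pronoun; coreference would bind this R-expression — blocked (Principle C).
— Jorge: subject of the clause headed by 'found'; c-commands the pronoun within its binding domain — blocked (Principle B).
— Mark: possessor inside the subject DP of the clause headed by 'considered'; does not c-command the pronoun — Principle B does not apply; allowed.
— Mark's mentor: subject of the clause headed by 'considered'; c-commands the pronoun but lies outside its binding domain — allowed.
— Tariq: subject of the matrix clause; c-commands the pronoun but lies outside its binding domain — allowed.

Mark, Mark's mentor, Tariq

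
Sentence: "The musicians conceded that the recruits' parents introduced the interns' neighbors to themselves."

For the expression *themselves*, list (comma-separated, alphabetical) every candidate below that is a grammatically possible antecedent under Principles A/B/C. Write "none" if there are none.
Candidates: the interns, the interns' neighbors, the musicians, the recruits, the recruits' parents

the interns' neighbors, the recruits' parents

*themselves* is a reflexive; Principle A requires it to be bound within its binding domain — the clause headed by 'introduced'.
— the interns: possessor inside the object DP of the clause headed by 'introduced'; does not c-command the reflexive — cannot bind it (Principle A).
— the interns' neighbors: object of the clause headed by 'introduced'; c-commands the reflexive within its binding domain — allowed (Principle A).
— the musicians: subject of the matrix clause; c-commands the reflexive but lies outside its binding domain — cannot bind it (Principle A).
— the recruits: possessor inside the subject DP of the clause headed by 'introduced'; does not c-command the reflexive — cannot bind it (Principle A).
— the recruits' parents: subject of the clause headed by 'introduced'; c-commands the reflexive within its binding domain — allowed (Principle A).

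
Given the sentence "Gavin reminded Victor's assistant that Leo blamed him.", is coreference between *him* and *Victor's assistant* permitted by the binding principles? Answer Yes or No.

Yes

*him* is a pronoun; Principle B requires it to be free in its binding domain — the clause headed by 'blamed'.
— Victor's assistant: object of the matrix clause; c-commands the pronoun but lies outside its binding domain — allowed.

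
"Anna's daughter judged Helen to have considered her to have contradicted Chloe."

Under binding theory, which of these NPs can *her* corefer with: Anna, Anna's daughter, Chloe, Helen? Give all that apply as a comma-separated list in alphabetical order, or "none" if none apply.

*her* is a pronoun; Principle B requires it to be free in its binding domain — the clause headed by 'considered'.
— Anna: possessor inside the subject DP of the matrix clause; does not c-command the pronoun — Principle B does not apply; allowed.
— Anna's daughter: subject of the matrix clause; c-commands the pronoun but lies outside its binding domain — allowed.
— Chloe: object of the clause headed by 'contradicted'; is c-commanded by the pronoun; coreference would bind this R-expression — blocked (Principle C).
— Helen: subject of the clause headed by 'considered'; c-commands the pronoun within its binding domain — blocked (Principle B).

Anna, Anna's daughter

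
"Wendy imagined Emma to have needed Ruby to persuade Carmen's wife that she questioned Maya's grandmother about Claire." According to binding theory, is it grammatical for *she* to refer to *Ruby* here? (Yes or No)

*Ruby* is an R-expression; Principle C requires it to be free (not bound by any c-commanding expression).
— she: subject of the clause headed by 'questioned'; the pronoun does not c-command the R-expression — coreference allowed.

Yes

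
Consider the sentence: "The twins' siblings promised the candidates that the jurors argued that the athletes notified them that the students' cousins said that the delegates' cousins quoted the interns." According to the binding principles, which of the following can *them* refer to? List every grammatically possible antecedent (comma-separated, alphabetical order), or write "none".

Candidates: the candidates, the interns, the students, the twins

*them* is a pronoun; Principle B requires it to be free in its binding domain — the clause headed by 'notified'.
— the candidates: object of the matrix clause; c-commands the pronoun but lies outside its binding domain — allowed.
— the interns: object of the clause headed by 'quoted'; is c-commanded by the pronoun; coreference would bind this R-expression — blocked (Principle C).
— the students: possessor inside the subject DP of the clause headed by 'said'; is c-commanded by the pronoun; coreference would bind this R-expression — blocked (Principle C).
— the twins: possessor inside the subject DP of the matrix clause; does not c-command the pronoun — Principle B does not apply; allowed.

the candidates, the twins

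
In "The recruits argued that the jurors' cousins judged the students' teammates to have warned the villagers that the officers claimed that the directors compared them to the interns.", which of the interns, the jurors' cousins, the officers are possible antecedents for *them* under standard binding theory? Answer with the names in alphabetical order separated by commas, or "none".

the jurors' cousins, the officers

*them* is a pronoun; Principle B requires it to be free in its binding domain — the clause headed by 'compared'.
— the interns: second object of the clause headed by 'compared'; is c-commanded by the pronoun; coreference would bind this R-expression — blocked (Principle C).
— the jurors' cousins: subject of the clause headed by 'judged'; c-commands the pronoun but lies outside its binding domain — allowed.
— the officers: subject of the clause headed by 'claimed'; c-commands the pronoun but lies outside its binding domain — allowed.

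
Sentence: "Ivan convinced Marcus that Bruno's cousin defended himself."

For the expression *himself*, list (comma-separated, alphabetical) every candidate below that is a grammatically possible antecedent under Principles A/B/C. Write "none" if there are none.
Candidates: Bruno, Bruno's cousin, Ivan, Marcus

Bruno's cousin

*himself* is a reflexive; Principle A requires it to be bound within its binding domain — the clause headed by 'defended'.
— Bruno: possessor inside the subject DP of the clause headed by 'defended'; does not c-command the reflexive — cannot bind it (Principle A).
— Bruno's cousin: subject of the clause headed by 'defended'; c-commands the reflexive within its binding domain — allowed (Principle A).
— Ivan: subject of the matrix clause; c-commands the reflexive but lies outside its binding domain — cannot bind it (Principle A).
— Marcus: object of the matrix clause; c-commands the reflexive but lies outside its binding domain — cannot bind it (Principle A).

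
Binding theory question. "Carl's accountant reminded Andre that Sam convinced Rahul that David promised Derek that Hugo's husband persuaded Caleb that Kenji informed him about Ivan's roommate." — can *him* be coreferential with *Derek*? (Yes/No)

Yes

*him* is a pronoun; Principle B requires it to be free in its binding domain — the clause headed by 'informed'.
— Derek: object of the clause headed by 'promised'; c-commands the pronoun but lies outside its binding domain — allowed.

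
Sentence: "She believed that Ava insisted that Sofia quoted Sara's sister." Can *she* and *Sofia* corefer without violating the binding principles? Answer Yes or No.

No

*Sofia* is an R-expression; Principle C requires it to be free (not bound by any c-commanding expression).
— she: subject of the matrix clause; the pronoun c-commands the R-expression — coreference blocked (Principle C).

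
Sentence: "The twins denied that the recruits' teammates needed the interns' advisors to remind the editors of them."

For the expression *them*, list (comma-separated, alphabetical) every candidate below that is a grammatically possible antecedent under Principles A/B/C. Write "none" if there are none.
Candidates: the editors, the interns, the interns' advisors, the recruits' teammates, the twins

*them* is a pronoun; Principle B requires it to be free in its binding domain — the clause headed by 'remind'.
— the editors: object of the clause headed by 'remind'; c-commands the pronoun within its binding domain — blocked (Principle B).
— the interns: possessor inside the subject DP of the clause headed by 'remind'; does not c-command the pronoun — Principle B does not apply; allowed.
— the interns' advisors: subject of the clause headed by 'remind'; c-commands the pronoun within its binding domain — blocked (Principle B).
— the recruits' teammates: subject of the clause headed by 'needed'; c-commands the pronoun but lies outside its binding domain — allowed.
— the twins: subject of the matrix clause; c-commands the pronoun but lies outside its binding domain — allowed.

the interns, the recruits' teammates, the twins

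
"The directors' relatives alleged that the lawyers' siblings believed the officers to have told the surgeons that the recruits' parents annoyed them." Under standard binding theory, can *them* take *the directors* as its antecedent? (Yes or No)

*them* is a pronoun; Principle B requires it to be free in its binding domain — the clause headed by 'annoyed'.
— the directors: possessor inside the subject DP of the matrix clause; does not c-command the pronoun — Principle B does not apply; allowed.

Yes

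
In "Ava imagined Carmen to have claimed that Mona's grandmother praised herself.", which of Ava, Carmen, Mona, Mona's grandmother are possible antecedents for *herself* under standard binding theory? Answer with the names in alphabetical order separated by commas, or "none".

Mona's grandmother

*herself* is a reflexive; Principle A requires it to be bound within its binding domain — the clause headed by 'praised'.
— Ava: subject of the matrix clause; c-commands the reflexive but lies outside its binding domain — cannot bind it (Principle A).
— Carmen: subject of the clause headed by 'claimed'; c-commands the reflexive but lies outside its binding domain — cannot bind it (Principle A).
— Mona: possessor inside the subject DP of the clause headed by 'praised'; does not c-command the reflexive — cannot bind it (Principle A).
— Mona's grandmother: subject of the clause headed by 'praised'; c-commands the reflexive within its binding domain — allowed (Principle A).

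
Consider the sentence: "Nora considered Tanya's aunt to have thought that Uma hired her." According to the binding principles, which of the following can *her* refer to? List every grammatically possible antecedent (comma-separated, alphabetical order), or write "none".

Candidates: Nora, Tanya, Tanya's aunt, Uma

*her* is a pronoun; Principle B requires it to be free in its binding domain — the clause headed by 'hired'.
— Nora: subject of the matrix clause; c-commands the pronoun but lies outside its binding domain — allowed.
— Tanya: possessor inside the subject DP of the clause headed by 'thought'; does not c-command the pronoun — Principle B does not apply; allowed.
— Tanya's aunt: subject of the clause headed by 'thought'; c-commands the pronoun but lies outside its binding domain — allowed.
— Uma: subject of the clause headed by 'hired'; c-commands the pronoun within its binding domain — blocked (Principle B).

Nora, Tanya, Tanya's aunt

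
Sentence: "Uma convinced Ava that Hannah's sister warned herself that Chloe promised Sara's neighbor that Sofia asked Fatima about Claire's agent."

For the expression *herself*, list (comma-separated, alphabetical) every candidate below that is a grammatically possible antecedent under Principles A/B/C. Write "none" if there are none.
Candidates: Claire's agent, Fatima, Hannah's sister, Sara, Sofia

*herself* is a reflexive; Principle A requires it to be bound within its binding domain — the clause headed by 'warned'.
— Claire's agent: second object of the clause headed by 'asked'; does not c-command the reflexive — cannot bind it (Principle A).
— Fatima: object of the clause headed by 'asked'; does not c-command the reflexive — cannot bind it (Principle A).
— Hannah's sister: subject of the clause headed by 'warned'; c-commands the reflexive within its binding domain — allowed (Principle A).
— Sara: possessor inside the object DP of the clause headed by 'promised'; does not c-command the reflexive — cannot bind it (Principle A).
— Sofia: subject of the clause headed by 'asked'; does not c-command the reflexive — cannot bind it (Principle A).

Hannah's sister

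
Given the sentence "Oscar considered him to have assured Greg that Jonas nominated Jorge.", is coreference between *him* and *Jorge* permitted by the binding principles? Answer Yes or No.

No

*him* is a pronoun; Principle B requires it to be free in its binding domain — the matrix clause.
— Jorge: object of the clause headed by 'nominated'; is c-commanded by the pronoun; coreference would bind this R-expression — blocked (Principle C).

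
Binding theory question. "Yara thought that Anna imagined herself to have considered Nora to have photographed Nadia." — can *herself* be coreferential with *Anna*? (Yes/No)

Yes

*herself* is a reflexive; Principle A requires it to be bound within its binding domain — the clause headed by 'imagined'.
— Anna: subject of the clause headed by 'imagined'; c-commands the reflexive within its binding domain — allowed (Principle A).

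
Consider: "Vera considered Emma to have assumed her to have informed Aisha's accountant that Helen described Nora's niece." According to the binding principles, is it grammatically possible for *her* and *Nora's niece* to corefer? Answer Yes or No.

*her* is a pronoun; Principle B requires it to be free in its binding domain — the clause headed by 'assumed'.
— Nora's niece: object of the clause headed by 'described'; is c-commanded by the pronoun; coreference would bind this R-expression — blocked (Principle C).

No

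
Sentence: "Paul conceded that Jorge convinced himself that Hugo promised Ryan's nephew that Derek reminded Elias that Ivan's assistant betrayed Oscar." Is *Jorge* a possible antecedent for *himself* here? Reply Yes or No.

Yes

*himself* is a reflexive; Principle A requires it to be bound within its binding domain — the clause headed by 'convinced'.
— Jorge: subject of the clause headed by 'convinced'; c-commands the reflexive within its binding domain — allowed (Principle A).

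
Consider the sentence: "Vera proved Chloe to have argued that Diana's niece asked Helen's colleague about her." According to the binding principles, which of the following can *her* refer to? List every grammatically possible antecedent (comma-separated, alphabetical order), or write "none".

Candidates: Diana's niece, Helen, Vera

*her* is a pronoun; Principle B requires it to be free in its binding domain — the clause headed by 'asked'.
— Diana's niece: subject of the clause headed by 'asked'; c-commands the pronoun within its binding domain — blocked (Principle B).
— Helen: possessor inside the object DP of the clause headed by 'asked'; does not c-command the pronoun — Principle B does not apply; allowed.
— Vera: subject of the matrix clause; c-commands the pronoun but lies outside its binding domain — allowed.

Helen, Vera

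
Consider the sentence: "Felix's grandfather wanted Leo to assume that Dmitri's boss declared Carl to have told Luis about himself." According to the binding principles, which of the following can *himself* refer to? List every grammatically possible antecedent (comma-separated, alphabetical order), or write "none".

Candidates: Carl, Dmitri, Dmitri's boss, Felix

*himself* is a reflexive; Principle A requires it to be bound within its binding domain — the clause headed by 'told'.
— Carl: subject of the clause headed by 'told'; c-commands the reflexive within its binding domain — allowed (Principle A).
— Dmitri: possessor inside the subject DP of the clause headed by 'declared'; does not c-command the reflexive — cannot bind it (Principle A).
— Dmitri's boss: subject of the clause headed by 'declared'; c-commands the reflexive but lies outside its binding domain — cannot bind it (Principle A).
— Felix: possessor inside the subject DP of the matrix clause; does not c-command the reflexive — cannot bind it (Principle A).

Carl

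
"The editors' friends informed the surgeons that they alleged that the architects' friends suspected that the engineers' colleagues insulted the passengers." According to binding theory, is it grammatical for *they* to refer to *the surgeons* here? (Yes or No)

*the surgeons* is an R-expression; Principle C requires it to be free (not bound by any c-commanding expression).
— they: subject of the clause headed by 'alleged'; the pronoun does not c-command the R-expression — coreference allowed.

Yes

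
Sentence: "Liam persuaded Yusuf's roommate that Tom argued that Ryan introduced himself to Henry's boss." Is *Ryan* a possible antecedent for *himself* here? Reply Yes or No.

Yes

*himself* is a reflexive; Principle A requires it to be bound within its binding domain — the clause headed by 'introduced'.
— Ryan: subject of the clause headed by 'introduced'; c-commands the reflexive within its binding domain — allowed (Principle A).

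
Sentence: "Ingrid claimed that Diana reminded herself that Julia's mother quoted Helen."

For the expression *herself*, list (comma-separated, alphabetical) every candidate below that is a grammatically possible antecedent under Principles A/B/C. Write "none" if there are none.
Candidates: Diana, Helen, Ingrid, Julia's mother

*herself* is a reflexive; Principle A requires it to be bound within its binding domain — the clause headed by 'reminded'.
— Diana: subject of the clause headed by 'reminded'; c-commands the reflexive within its binding domain — allowed (Principle A).
— Helen: object of the clause headed by 'quoted'; does not c-command the reflexive — cannot bind it (Principle A).
— Ingrid: subject of the matrix clause; c-commands the reflexive but lies outside its binding domain — cannot bind it (Principle A).
— Julia's mother: subject of the clause headed by 'quoted'; does not c-command the reflexive — cannot bind it (Principle A).

Diana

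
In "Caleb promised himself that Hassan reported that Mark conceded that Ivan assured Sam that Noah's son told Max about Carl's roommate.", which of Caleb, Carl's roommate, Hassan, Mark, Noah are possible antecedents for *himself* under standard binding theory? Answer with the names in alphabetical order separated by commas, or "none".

*himself* is a reflexive; Principle A requires it to be bound within its binding domain — the matrix clause.
— Caleb: subject of the matrix clause; c-commands the reflexive within its binding domain — allowed (Principle A).
— Carl's roommate: second object of the clause headed by 'told'; does not c-command the reflexive — cannot bind it (Principle A).
— Hassan: subject of the clause headed by 'reported'; does not c-command the reflexive — cannot bind it (Principle A).
— Mark: subject of the clause headed by 'conceded'; does not c-command the reflexive — cannot bind it (Principle A).
— Noah: possessor inside the subject DP of the clause headed by 'told'; does not c-command the reflexive — cannot bind it (Principle A).

Caleb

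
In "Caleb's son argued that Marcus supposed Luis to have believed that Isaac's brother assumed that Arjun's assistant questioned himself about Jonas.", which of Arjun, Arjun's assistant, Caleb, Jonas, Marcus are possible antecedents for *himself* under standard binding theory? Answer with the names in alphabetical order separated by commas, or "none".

Arjun's assistant

*himself* is a reflexive; Principle A requires it to be bound within its binding domain — the clause headed by 'questioned'.
— Arjun: possessor inside the subject DP of the clause headed by 'questioned'; does not c-command the reflexive — cannot bind it (Principle A).
— Arjun's assistant: subject of the clause headed by 'questioned'; c-commands the reflexive within its binding domain — allowed (Principle A).
— Caleb: possessor inside the subject DP of the matrix clause; does not c-command the reflexive — cannot bind it (Principle A).
— Jonas: second object of the clause headed by 'questioned'; does not c-command the reflexive — cannot bind it (Principle A).
— Marcus: subject of the clause headed by 'supposed'; c-commands the reflexive but lies outside its binding domain — cannot bind it (Principle A).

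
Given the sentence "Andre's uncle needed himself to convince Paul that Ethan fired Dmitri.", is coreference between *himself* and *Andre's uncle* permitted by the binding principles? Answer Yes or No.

*himself* is a reflexive; Principle A requires it to be bound within its binding domain — the matrix clause.
— Andre's uncle: subject of the matrix clause; c-commands the reflexive within its binding domain — allowed (Principle A).

Yes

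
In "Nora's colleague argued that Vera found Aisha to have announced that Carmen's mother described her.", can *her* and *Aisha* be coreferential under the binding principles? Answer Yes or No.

*Aisha* is an R-expression; Principle C requires it to be free (not bound by any c-commanding expression).
— her: object of the clause headed by 'described'; the pronoun does not c-command the R-expression — coreference allowed.

Yes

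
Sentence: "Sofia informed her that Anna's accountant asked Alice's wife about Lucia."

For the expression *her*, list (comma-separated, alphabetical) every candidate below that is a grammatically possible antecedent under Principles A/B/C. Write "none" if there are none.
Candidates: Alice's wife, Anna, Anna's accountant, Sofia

*her* is a pronoun; Principle B requires it to be free in its binding domain — the matrix clause.
— Alice's wife: object of the clause headed by 'asked'; is c-commanded by the pronoun; coreference would bind this R-expression — blocked (Principle C).
— Anna: possessor inside the subject DP of the clause headed by 'asked'; is c-commanded by the pronoun; coreference would bind this R-expression — blocked (Principle C).
— Anna's accountant: subject of the clause headed by 'asked'; is c-commanded by the pronoun; coreference would bind this R-expression — blocked (Principle C).
— Sofia: subject of the matrix clause; c-commands the pronoun within its binding domain — blocked (Principle B).

none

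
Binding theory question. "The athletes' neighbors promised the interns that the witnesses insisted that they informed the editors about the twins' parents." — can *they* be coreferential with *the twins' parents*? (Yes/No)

*they* is a pronoun; Principle B requires it to be free in its binding domain — the clause headed by 'informed'.
— the twins' parents: second object of the clause headed by 'informed'; is c-commanded by the pronoun; coreference would bind this R-expression — blocked (Principle C).

No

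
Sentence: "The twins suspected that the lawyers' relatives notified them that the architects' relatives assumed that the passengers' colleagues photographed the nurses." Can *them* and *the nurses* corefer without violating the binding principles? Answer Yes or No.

*the nurses* is an R-expression; Principle C requires it to be free (not bound by any c-commanding expression).
— them: object of the clause headed by 'notified'; the pronoun c-commands the R-expression — coreference blocked (Principle C).

No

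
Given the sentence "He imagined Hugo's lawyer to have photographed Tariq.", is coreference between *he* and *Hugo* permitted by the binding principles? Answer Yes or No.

No

*he* is a pronoun; Principle B requires it to be free in its binding domain — the matrix clause.
— Hugo: possessor inside the subject DP of the clause headed by 'photographed'; is c-commanded by the pronoun; coreference would bind this R-expression — blocked (Principle C).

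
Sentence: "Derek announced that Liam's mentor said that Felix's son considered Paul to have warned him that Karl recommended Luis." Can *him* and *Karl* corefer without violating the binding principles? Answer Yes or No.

*Karl* is an R-expression; Principle C requires it to be free (not bound by any c-commanding expression).
— him: object of the clause headed by 'warned'; the pronoun c-commands the R-expression — coreference blocked (Principle C).

No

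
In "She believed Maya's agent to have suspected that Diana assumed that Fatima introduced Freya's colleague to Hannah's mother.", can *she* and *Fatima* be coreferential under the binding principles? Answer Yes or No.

No

*Fatima* is an R-expression; Principle C requires it to be free (not bound by any c-commanding expression).
— she: subject of the matrix clause; the pronoun c-commands the R-expression — coreference blocked (Principle C).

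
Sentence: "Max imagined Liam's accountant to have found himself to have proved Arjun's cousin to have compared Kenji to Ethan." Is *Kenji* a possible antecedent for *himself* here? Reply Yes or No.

*himself* is a reflexive; Principle A requires it to be bound within its binding domain — the clause headed by 'found'.
— Kenji: object of the clause headed by 'compared'; does not c-command the reflexive — cannot bind it (Principle A).

No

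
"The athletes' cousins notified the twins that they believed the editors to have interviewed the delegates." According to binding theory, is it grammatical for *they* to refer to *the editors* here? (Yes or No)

*the editors* is an R-expression; Principle C requires it to be free (not bound by any c-commanding expression).
— they: subject of the clause headed by 'believed'; the pronoun c-commands the R-expression — coreference blocked (Principle C).

No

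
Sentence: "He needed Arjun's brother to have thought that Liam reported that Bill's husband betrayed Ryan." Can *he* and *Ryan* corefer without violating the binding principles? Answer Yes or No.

*Ryan* is an R-expression; Principle C requires it to be free (not bound by any c-commanding expression).
— he: subject of the matrix clause; the pronoun c-commands the R-expression — coreference blocked (Principle C).

No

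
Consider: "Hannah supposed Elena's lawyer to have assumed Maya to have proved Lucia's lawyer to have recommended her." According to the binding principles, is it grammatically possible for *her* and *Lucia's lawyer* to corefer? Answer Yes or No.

No

*her* is a pronoun; Principle B requires it to be free in its binding domain — the clause headed by 'recommended'.
— Lucia's lawyer: subject of the clause headed by 'recommended'; c-commands the pronoun within its binding domain — blocked (Principle B).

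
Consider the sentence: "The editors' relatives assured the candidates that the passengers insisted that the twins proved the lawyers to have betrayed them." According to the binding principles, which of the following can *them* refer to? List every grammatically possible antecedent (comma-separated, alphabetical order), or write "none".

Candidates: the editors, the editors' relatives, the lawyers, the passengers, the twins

*them* is a pronoun; Principle B requires it to be free in its binding domain — the clause headed by 'betrayed'.
— the editors: possessor inside the subject DP of the matrix clause; does not c-command the pronoun — Principle B does not apply; allowed.
— the editors' relatives: subject of the matrix clause; c-commands the pronoun but lies outside its binding domain — allowed.
— the lawyers: subject of the clause headed by 'betrayed'; c-commands the pronoun within its binding domain — blocked (Principle B).
— the passengers: subject of the clause headed by 'insisted'; c-commands the pronoun but lies outside its binding domain — allowed.
— the twins: subject of the clause headed by 'proved'; c-commands the pronoun but lies outside its binding domain — allowed.

the editors, the editors' relatives, the passengers, the twins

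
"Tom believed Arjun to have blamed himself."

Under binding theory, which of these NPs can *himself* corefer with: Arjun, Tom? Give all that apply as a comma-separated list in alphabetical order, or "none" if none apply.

*himself* is a reflexive; Principle A requires it to be bound within its binding domain — the clause headed by 'blamed'.
— Arjun: subject of the clause headed by 'blamed'; c-commands the reflexive within its binding domain — allowed (Principle A).
— Tom: subject of the matrix clause; c-commands the reflexive but lies outside its binding domain — cannot bind it (Principle A).

Arjun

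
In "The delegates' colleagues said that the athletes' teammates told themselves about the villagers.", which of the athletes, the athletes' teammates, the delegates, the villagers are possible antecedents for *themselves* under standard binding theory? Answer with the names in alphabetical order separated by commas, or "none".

*themselves* is a reflexive; Principle A requires it to be bound within its binding domain — the clause headed by 'told'.
— the athletes: possessor inside the subject DP of the clause headed by 'told'; does not c-command the reflexive — cannot bind it (Principle A).
— the athletes' teammates: subject of the clause headed by 'told'; c-commands the reflexive within its binding domain — allowed (Principle A).
— the delegates: possessor inside the subject DP of the matrix clause; does not c-command the reflexive — cannot bind it (Principle A).
— the villagers: second object of the clause headed by 'told'; does not c-command the reflexive — cannot bind it (Principle A).

the athletes' teammates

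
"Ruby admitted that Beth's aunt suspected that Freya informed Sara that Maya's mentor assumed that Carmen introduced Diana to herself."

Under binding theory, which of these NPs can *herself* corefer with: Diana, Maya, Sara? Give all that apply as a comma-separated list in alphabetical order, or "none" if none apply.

*herself* is a reflexive; Principle A requires it to be bound within its binding domain — the clause headed by 'introduced'.
— Diana: object of the clause headed by 'introduced'; c-commands the reflexive within its binding domain — allowed (Principle A).
— Maya: possessor inside the subject DP of the clause headed by 'assumed'; does not c-command the reflexive — cannot bind it (Principle A).
— Sara: object of the clause headed by 'informed'; c-commands the reflexive but lies outside its binding domain — cannot bind it (Principle A).

Diana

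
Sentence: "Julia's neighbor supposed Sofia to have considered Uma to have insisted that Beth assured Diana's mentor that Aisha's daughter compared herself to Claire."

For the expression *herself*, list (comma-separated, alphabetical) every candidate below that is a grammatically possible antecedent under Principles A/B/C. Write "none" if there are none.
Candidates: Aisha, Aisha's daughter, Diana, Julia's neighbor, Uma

*herself* is a reflexive; Principle A requires it to be bound within its binding domain — the clause headed by 'compared'.
— Aisha: possessor inside the subject DP of the clause headed by 'compared'; does not c-command the reflexive — cannot bind it (Principle A).
— Aisha's daughter: subject of the clause headed by 'compared'; c-commands the reflexive within its binding domain — allowed (Principle A).
— Diana: possessor inside the object DP of the clause headed by 'assured'; does not c-command the reflexive — cannot bind it (Principle A).
— Julia's neighbor: subject of the matrix clause; c-commands the reflexive but lies outside its binding domain — cannot bind it (Principle A).
— Uma: subject of the clause headed by 'insisted'; c-commands the reflexive but lies outside its binding domain — cannot bind it (Principle A).

Aisha's daughter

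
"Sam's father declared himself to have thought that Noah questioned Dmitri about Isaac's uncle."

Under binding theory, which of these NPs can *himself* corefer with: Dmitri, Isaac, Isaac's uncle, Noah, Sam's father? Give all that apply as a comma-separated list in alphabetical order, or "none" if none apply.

Sam's father

*himself* is a reflexive; Principle A requires it to be bound within its binding domain — the matrix clause.
— Dmitri: object of the clause headed by 'questioned'; does not c-command the reflexive — cannot bind it (Principle A).
— Isaac: possessor inside the second object DP of the clause headed by 'questioned'; does not c-command the reflexive — cannot bind it (Principle A).
— Isaac's uncle: second object of the clause headed by 'questioned'; does not c-command the reflexive — cannot bind it (Principle A).
— Noah: subject of the clause headed by 'questioned'; does not c-command the reflexive — cannot bind it (Principle A).
— Sam's father: subject of the matrix clause; c-commands the reflexive within its binding domain — allowed (Principle A).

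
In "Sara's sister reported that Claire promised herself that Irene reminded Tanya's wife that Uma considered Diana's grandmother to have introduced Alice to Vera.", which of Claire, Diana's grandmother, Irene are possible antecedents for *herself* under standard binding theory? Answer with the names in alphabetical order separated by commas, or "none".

*herself* is a reflexive; Principle A requires it to be bound within its binding domain — the clause headed by 'promised'.
— Claire: subject of the clause headed by 'promised'; c-commands the reflexive within its binding domain — allowed (Principle A).
— Diana's grandmother: subject of the clause headed by 'introduced'; does not c-command the reflexive — cannot bind it (Principle A).
— Irene: subject of the clause headed by 'reminded'; does not c-command the reflexive — cannot bind it (Principle A).

Claire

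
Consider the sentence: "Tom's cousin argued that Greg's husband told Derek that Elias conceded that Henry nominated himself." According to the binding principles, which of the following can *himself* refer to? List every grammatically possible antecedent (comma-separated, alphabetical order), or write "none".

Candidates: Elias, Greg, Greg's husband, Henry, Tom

Henry

*himself* is a reflexive; Principle A requires it to be bound within its binding domain — the clause headed by 'nominated'.
— Elias: subject of the clause headed by 'conceded'; c-commands the reflexive but lies outside its binding domain — cannot bind it (Principle A).
— Greg: possessor inside the subject DP of the clause headed by 'told'; does not c-command the reflexive — cannot bind it (Principle A).
— Greg's husband: subject of the clause headed by 'told'; c-commands the reflexive but lies outside its binding domain — cannot bind it (Principle A).
— Henry: subject of the clause headed by 'nominated'; c-commands the reflexive within its binding domain — allowed (Principle A).
— Tom: possessor inside the subject DP of the matrix clause; does not c-command the reflexive — cannot bind it (Principle A).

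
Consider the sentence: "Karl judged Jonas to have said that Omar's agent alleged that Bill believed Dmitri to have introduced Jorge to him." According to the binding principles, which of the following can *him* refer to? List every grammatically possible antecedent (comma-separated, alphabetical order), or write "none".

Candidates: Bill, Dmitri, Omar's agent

*him* is a pronoun; Principle B requires it to be free in its binding domain — the clause headed by 'introduced'.
— Bill: subject of the clause headed by 'believed'; c-commands the pronoun but lies outside its binding domain — allowed.
— Dmitri: subject of the clause headed by 'introduced'; c-commands the pronoun within its binding domain — blocked (Principle B).
— Omar's agent: subject of the clause headed by 'alleged'; c-commands the pronoun but lies outside its binding domain — allowed.

Bill, Omar's agent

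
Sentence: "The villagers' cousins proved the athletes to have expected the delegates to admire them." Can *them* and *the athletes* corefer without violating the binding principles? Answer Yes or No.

*the athletes* is an R-expression; Principle C requires it to be free (not bound by any c-commanding expression).
— them: object of the clause headed by 'admire'; the pronoun does not c-command the R-expression — coreference allowed.

Yes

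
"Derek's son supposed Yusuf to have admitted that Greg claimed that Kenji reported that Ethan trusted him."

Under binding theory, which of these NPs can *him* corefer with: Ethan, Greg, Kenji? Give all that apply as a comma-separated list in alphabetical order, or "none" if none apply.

Greg, Kenji

*him* is a pronoun; Principle B requires it to be free in its binding domain — the clause headed by 'trusted'.
— Ethan: subject of the clause headed by 'trusted'; c-commands the pronoun within its binding domain — blocked (Principle B).
— Greg: subject of the clause headed by 'claimed'; c-commands the pronoun but lies outside its binding domain — allowed.
— Kenji: subject of the clause headed by 'reported'; c-commands the pronoun but lies outside its binding domain — allowed.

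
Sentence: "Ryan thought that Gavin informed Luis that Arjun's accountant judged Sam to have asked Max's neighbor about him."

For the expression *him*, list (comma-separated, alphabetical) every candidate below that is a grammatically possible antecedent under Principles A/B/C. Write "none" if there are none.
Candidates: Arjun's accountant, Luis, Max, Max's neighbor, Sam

*him* is a pronoun; Principle B requires it to be free in its binding domain — the clause headed by 'asked'.
— Arjun's accountant: subject of the clause headed by 'judged'; c-commands the pronoun but lies outside its binding domain — allowed.
— Luis: object of the clause headed by 'informed'; c-commands the pronoun but lies outside its binding domain — allowed.
— Max: possessor inside the object DP of the clause headed by 'asked'; does not c-command the pronoun — Principle B does not apply; allowed.
— Max's neighbor: object of the clause headed by 'asked'; c-commands the pronoun within its binding domain — blocked (Principle B).
— Sam: subject of the clause headed by 'asked'; c-commands the pronoun within its binding domain — blocked (Principle B).

Arjun's accountant, Luis, Max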